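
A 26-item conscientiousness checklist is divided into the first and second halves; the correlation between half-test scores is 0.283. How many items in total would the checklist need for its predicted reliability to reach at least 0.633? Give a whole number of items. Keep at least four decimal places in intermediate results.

Corrected full-test reliability: r_full = 2 × 0.283 / (1 + 0.283) ≈ 0.4412
n = r_tgt(1 − r_full) / [r_full(1 − r_tgt)] = 0.633 × 0.5588 / (0.4412 × 0.367) ≈ 2.1845
Items = 2.1845 × 26 ≈ 56.80 → 57

57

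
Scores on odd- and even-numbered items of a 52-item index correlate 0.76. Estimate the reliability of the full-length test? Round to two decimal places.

r_full = 2r_hh / (1 + r_hh) = 2 × 0.76 / (1 + 0.76)
       = 1.5200 / 1.7600 = 0.8636

0.86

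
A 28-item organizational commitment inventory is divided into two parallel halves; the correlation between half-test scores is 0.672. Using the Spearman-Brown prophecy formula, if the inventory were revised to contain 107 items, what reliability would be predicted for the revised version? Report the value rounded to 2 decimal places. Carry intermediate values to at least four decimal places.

0.94

Full-test reliability from the split-half r: r_full = 2(0.672)/(1 + 0.672) = 0.8038
Then adjust to 107 items: n = 107/28 = 3.8214
r_new = n·r_full / (1 + (n − 1)·r_full) = 3.0716 / 3.2678 ≈ 0.9400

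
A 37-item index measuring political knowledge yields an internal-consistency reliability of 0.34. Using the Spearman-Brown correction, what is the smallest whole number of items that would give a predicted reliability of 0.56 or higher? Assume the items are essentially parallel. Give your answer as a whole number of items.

92

n = 0.56(1 − 0.34) / [0.34(1 − 0.56)]
  = 0.3696 / 0.1496 = 2.4706
2.4706 × 37 = 91.41 → 92 items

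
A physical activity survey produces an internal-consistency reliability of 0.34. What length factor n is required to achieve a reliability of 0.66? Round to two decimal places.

3.77

Rearranging the Spearman-Brown formula for n,
n = r_target (1 − r_old) / [ r_old (1 − r_target) ]
n = 0.66(1 − 0.34) / [0.34(1 − 0.66)]
n = 0.4356 / 0.1156 ≈ 3.7682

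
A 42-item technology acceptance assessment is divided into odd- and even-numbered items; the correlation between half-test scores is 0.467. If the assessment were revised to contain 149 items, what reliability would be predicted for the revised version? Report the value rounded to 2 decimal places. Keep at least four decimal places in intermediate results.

0.86

Spearman-Brown correction (n = 2): r_full = 2·0.467/(1 + 0.467) = 0.6367
Length factor from 42 to 149 items: n = 149/42 = 3.5476
r_new = n·r_full / (1 + (n − 1)·r_full) = 2.2588 / 2.6221 ≈ 0.8614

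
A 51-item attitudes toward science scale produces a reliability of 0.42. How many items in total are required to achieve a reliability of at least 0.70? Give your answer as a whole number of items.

165

n = [0.70 × 0.58] / [0.42 × 0.30]
  = 0.4060 / 0.1260 = 3.2222
Items needed = n × 51 = 3.2222 × 51 ≈ 164.33 → round up to 165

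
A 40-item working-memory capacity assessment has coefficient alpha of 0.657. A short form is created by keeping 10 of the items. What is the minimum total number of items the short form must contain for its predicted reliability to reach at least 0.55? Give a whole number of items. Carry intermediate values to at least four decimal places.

26

First, r for the 10-item form: n = 10/40 = 0.2500, so r_10 = 0.2500·0.657/(1 + (0.2500 − 1)·0.657) = 0.3238
Length factor from the short form to reach 0.55: n' = 0.55(1 − 0.3238) / [0.3238(1 − 0.55)] ≈ 2.5524
Total items = 2.5524 × 10 = 25.52, rounded up to 26.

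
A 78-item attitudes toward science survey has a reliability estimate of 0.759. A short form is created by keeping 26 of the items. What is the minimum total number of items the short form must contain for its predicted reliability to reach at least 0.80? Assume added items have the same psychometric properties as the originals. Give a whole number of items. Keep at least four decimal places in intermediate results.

First, r for the 26-item form: n = 26/78 = 0.3333, so r_26 = 0.3333·0.759/(1 + (0.3333 − 1)·0.759) = 0.5121
Length factor from the short form to reach 0.80: n' = 0.80(1 − 0.5121) / [0.5121(1 − 0.80)] ≈ 3.8110
Total items = 3.8110 × 26 = 99.09, rounded up to 100.

100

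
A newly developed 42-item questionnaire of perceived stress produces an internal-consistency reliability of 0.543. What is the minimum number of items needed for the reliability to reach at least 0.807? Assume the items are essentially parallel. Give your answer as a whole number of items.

Invert Spearman-Brown to solve for n:
n = r_target (1 − r_old) / [ r_old (1 − r_target) ]
n = 0.807(1 − 0.543) / [0.543(1 − 0.807)]
  = 0.368799 / 0.104799 = 3.5191
Items needed = n × 42 = 3.5191 × 42 ≈ 147.80 → round up to 148

148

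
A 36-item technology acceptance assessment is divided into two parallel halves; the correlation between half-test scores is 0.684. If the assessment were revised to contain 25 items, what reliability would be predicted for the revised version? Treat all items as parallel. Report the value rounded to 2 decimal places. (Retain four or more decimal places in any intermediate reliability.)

0.75

Full-test reliability from the split-half r: r_full = 2(0.684)/(1 + 0.684) = 0.8124
Then adjust to 25 items: n = 25/36 = 0.6944
r_new = n·r_full / (1 + (n − 1)·r_full) = 0.5641 / 0.7517 ≈ 0.7504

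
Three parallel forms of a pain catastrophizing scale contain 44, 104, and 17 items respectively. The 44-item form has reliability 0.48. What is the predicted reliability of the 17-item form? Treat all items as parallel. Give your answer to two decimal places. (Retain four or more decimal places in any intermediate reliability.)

0.26

The 104-item form is not needed; work directly from the 44-item form with n = 17/44 = 0.3864.
r_{17} = n·r / (1 + (n − 1)·r) = 0.1855 / 0.7055 ≈ 0.2629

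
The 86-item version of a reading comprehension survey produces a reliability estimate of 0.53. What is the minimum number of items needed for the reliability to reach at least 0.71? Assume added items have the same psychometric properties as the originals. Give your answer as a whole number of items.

187

Spearman-Brown solved for the length factor n:
n = r_target (1 − r_old) / [ r_old (1 − r_target) ]
n = [0.71 × 0.47] / [0.53 × 0.29]
  = 0.3337 / 0.1537 = 2.1711
2.1711 × 86 = 186.71 → 187 items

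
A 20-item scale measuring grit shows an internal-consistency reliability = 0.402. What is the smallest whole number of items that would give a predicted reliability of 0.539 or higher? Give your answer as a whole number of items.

35

Rearranging the Spearman-Brown formula for n,
n = r*(1 − r) / [ r (1 − r*) ]
n = 0.539(1 − 0.402) / [0.402(1 − 0.539)]
  = 0.322322 / 0.185322 = 1.7393
1.7393 × 20 = 34.79 → 35 items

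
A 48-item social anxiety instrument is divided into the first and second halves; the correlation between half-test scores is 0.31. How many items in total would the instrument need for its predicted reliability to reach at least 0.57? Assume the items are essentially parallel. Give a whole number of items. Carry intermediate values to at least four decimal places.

71

r_full = 2(0.31)/(1 + 0.31) = 0.4733
n = r_tgt(1 − r_full) / [r_full(1 − r_tgt)] = 0.57 × 0.5267 / (0.4733 × 0.43) ≈ 1.4751
Items = 1.4751 × 48 ≈ 70.80 → 71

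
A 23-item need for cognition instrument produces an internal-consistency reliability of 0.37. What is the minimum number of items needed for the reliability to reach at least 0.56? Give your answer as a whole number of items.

n = [0.56 × 0.63] / [0.37 × 0.44]
  = 0.3528 / 0.1628 = 2.1671
So the test needs 2.1671 × 23 ≈ 49.84 items; rounding up, 50.

50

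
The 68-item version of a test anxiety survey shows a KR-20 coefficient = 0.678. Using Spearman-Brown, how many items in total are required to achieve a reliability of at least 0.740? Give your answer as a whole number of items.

Invert Spearman-Brown to solve for n:
n = r*(1 − r) / [ r (1 − r*) ]
n = [0.740 × 0.322] / [0.678 × 0.260]
  = 0.238280 / 0.176280 = 1.3517
1.3517 × 68 = 91.92 → 92 items

92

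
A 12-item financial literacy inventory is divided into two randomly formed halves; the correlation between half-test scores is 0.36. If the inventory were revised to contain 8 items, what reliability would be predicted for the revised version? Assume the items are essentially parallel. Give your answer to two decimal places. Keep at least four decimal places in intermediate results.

0.43

First correct the split-half correlation to full-test reliability: r_full = 2 × 0.36 / (1 + 0.36) ≈ 0.5294
Length factor from 12 to 8 items: n = 8/12 = 0.6667
r_new = n·r_full / (1 + (n − 1)·r_full) = 0.3530 / 0.8236 ≈ 0.4286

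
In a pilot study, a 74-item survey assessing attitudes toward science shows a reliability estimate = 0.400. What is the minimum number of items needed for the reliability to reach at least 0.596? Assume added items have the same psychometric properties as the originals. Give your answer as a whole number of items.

164

Rearranging the Spearman-Brown formula for n,
n = r_target (1 − r_old) / [ r_old (1 − r_target) ]
n = 0.596 × (1 − 0.400) / [ 0.400 × (1 − 0.596) ]
  = 0.357600 / 0.161600 = 2.2129
Items needed = n × 74 = 2.2129 × 74 ≈ 163.75 → round up to 164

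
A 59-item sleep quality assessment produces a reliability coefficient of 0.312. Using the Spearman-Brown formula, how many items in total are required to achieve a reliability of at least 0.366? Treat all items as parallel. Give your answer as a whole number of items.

Spearman-Brown solved for the length factor n:
n = r*(1 − r) / [ r (1 − r*) ]
n = 0.366(1 − 0.312) / [0.312(1 − 0.366)]
n = 0.251808 / 0.197808 ≈ 1.2730
So the test needs 1.2730 × 59 ≈ 75.11 items; rounding up, 76.

76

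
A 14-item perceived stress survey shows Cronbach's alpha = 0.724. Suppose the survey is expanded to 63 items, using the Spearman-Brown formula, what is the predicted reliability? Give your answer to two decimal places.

0.92

The new length is 63/14 = 4.5 times the old.
r_new = 4.5·0.724 / [1 + (4.5 − 1)·0.724]
     = 3.2580 / 3.5340 = 0.9219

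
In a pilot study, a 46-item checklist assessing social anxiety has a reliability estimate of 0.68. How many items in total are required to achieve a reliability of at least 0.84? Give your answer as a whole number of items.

Invert Spearman-Brown to solve for n:
n = r*(1 − r) / [ r (1 − r*) ]
n = [0.84 × 0.32] / [0.68 × 0.16]
n = 0.2688 / 0.1088 ≈ 2.4706
So the test needs 2.4706 × 46 ≈ 113.65 items; rounding up, 114.

114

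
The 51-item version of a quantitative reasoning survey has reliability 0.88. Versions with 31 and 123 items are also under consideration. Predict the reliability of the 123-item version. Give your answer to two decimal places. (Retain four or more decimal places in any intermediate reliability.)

0.95

Only the ratio of lengths matters: n = 123/51 = 2.4118
r_{123} = n·r / (1 + (n − 1)·r) = 2.1224 / 2.2424 ≈ 0.9465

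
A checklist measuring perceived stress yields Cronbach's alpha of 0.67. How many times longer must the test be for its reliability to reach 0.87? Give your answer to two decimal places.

3.30

Spearman-Brown solved for the length factor n:
n = r_target (1 − r_old) / [ r_old (1 − r_target) ]
n = [0.87 × 0.33] / [0.67 × 0.13]
n = 0.2871 / 0.0871 ≈ 3.2962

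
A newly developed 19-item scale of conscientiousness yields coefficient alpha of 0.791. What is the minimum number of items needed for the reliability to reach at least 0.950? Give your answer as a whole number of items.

96

n = 0.950(1 − 0.791) / [0.791(1 − 0.950)]
n = 0.198550 / 0.039550 ≈ 5.0202
5.0202 × 19 = 95.38 → 96 items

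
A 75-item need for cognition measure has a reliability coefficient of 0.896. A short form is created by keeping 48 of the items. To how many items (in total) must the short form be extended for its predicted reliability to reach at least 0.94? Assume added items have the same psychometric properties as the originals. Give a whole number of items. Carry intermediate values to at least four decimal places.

First, r for the 48-item form: n = 48/75 = 0.6400, so r_48 = 0.6400·0.896/(1 + (0.6400 − 1)·0.896) = 0.8465
Length factor from the short form to reach 0.94: n' = 0.94(1 − 0.8465) / [0.8465(1 − 0.94)] ≈ 2.8409
Total items = 2.8409 × 48 = 136.36, rounded up to 137.

137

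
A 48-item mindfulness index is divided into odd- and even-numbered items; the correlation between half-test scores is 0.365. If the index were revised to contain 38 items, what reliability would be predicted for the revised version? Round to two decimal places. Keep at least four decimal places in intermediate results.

0.48

Full-test reliability from the split-half r: r_full = 2(0.365)/(1 + 0.365) = 0.5348
Then adjust to 38 items: n = 38/48 = 0.7917
r_new = n·r_full / (1 + (n − 1)·r_full) = 0.4234 / 0.8886 ≈ 0.4765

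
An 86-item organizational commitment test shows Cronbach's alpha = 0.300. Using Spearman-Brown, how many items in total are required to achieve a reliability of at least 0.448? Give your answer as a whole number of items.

163

n = [0.448 × 0.700] / [0.300 × 0.552]
n = 0.313600 / 0.165600 ≈ 1.8937
So the test needs 1.8937 × 86 ≈ 162.86 items; rounding up, 163.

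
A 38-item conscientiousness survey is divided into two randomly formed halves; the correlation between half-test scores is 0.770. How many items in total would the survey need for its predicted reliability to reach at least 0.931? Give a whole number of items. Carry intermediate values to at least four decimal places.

Corrected full-test reliability: r_full = 2 × 0.770 / (1 + 0.770) ≈ 0.8701
n = r_tgt(1 − r_full) / [r_full(1 − r_tgt)] = 0.931 × 0.1299 / (0.8701 × 0.069) ≈ 2.0144
Items = 2.0144 × 38 ≈ 76.55 → 77

77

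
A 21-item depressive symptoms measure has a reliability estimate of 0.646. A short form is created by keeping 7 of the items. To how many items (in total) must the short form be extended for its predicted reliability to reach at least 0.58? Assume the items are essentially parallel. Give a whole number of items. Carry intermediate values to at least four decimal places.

16

First, r for the 7-item form: n = 7/21 = 0.3333, so r_7 = 0.3333·0.646/(1 + (0.3333 − 1)·0.646) = 0.3782
Length factor from the short form to reach 0.58: n' = 0.58(1 − 0.3782) / [0.3782(1 − 0.58)] ≈ 2.2704
Items = 2.2704 × 7 ≈ 15.89 → 16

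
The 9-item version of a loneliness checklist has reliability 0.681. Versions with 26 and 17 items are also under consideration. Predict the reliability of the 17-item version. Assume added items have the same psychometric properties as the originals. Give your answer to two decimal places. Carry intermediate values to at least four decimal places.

The 26-item form is not needed; work directly from the 9-item form with n = 17/9 = 1.8889.
r_{17} = n·r / (1 + (n − 1)·r) = 1.2863 / 1.6053 ≈ 0.8013

0.80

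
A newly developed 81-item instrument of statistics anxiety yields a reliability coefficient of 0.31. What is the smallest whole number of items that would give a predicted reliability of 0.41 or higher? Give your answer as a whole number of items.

Spearman-Brown solved for the length factor n:
n = r_target (1 − r_old) / [ r_old (1 − r_target) ]
n = 0.41 × (1 − 0.31) / [ 0.31 × (1 − 0.41) ]
  = 0.2829 / 0.1829 = 1.5467
1.5467 × 81 = 125.28 → 126 items

126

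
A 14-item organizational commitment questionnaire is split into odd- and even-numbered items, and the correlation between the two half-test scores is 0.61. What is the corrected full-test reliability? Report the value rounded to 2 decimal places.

The full test is twice the length of either half (n = 2).
r_full = 2(0.61) / (1 + 0.61)
r_full = 1.2200 / 1.6100 ≈ 0.7578

0.76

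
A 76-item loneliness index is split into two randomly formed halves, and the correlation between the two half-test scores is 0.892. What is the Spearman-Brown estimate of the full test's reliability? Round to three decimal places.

0.943

The full test is twice the length of either half (n = 2).
r_full = 2r_hh / (1 + r_hh) = 2 × 0.892 / (1 + 0.892)
r_full = 1.7840 / 1.8920 ≈ 0.9429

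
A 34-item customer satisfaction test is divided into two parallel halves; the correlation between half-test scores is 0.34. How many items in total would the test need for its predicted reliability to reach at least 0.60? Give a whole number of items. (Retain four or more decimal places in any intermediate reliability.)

50

Corrected full-test reliability: r_full = 2 × 0.34 / (1 + 0.34) ≈ 0.5075
Solve Spearman-Brown for n: n = 0.60(1 − 0.5075) / [0.5075(1 − 0.60)] = 1.4557
Items = 1.4557 × 34 ≈ 49.49 → 50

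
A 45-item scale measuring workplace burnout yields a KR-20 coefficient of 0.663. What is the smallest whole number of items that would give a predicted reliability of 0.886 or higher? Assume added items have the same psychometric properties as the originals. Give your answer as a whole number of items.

178

Rearranging the Spearman-Brown formula for n,
n = r*(1 − r) / [ r (1 − r*) ]
n = [0.886 × 0.337] / [0.663 × 0.114]
n = 0.298582 / 0.075582 ≈ 3.9504
Items needed = n × 45 = 3.9504 × 45 ≈ 177.77 → round up to 178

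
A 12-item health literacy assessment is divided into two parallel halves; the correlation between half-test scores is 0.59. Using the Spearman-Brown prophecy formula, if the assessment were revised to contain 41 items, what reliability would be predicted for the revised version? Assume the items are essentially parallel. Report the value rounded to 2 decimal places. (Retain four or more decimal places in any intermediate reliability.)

First correct the split-half correlation to full-test reliability: r_full = 2 × 0.59 / (1 + 0.59) ≈ 0.7421
Length factor from 12 to 41 items: n = 41/12 = 3.4167
r_new = n·r_full / (1 + (n − 1)·r_full) = 2.5355 / 2.7934 ≈ 0.9077

0.91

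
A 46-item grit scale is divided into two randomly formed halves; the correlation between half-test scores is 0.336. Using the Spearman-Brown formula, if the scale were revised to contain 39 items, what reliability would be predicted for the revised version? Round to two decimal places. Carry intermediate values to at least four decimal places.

Spearman-Brown correction (n = 2): r_full = 2·0.336/(1 + 0.336) = 0.5030
Then adjust to 39 items: n = 39/46 = 0.8478
r_new = n·r_full / (1 + (n − 1)·r_full) = 0.4264 / 0.9234 ≈ 0.4618

0.46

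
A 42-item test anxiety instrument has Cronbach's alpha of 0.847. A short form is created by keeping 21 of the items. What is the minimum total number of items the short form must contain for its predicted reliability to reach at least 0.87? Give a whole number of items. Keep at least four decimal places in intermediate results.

First, r for the 21-item form: n = 21/42 = 0.5000, so r_21 = 0.5000·0.847/(1 + (0.5000 − 1)·0.847) = 0.7346
Then solve for n' with r_old = 0.7346, r_target = 0.87: n' = 0.87(1 − 0.7346)/[0.7346(1 − 0.87)] = 2.4178
Items = 2.4178 × 21 ≈ 50.77 → 51

51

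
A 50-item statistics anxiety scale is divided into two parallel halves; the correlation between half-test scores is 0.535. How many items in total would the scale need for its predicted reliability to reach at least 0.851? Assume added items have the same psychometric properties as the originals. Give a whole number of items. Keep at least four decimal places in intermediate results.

r_full = 2(0.535)/(1 + 0.535) = 0.6971
n = r_tgt(1 − r_full) / [r_full(1 − r_tgt)] = 0.851 × 0.3029 / (0.6971 × 0.149) ≈ 2.4817
Items = 2.4817 × 50 ≈ 124.09 → 125

125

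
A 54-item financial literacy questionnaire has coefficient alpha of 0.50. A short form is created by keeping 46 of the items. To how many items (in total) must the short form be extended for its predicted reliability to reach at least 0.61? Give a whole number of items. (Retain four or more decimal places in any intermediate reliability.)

85

First, r for the 46-item form: n = 46/54 = 0.8519, so r_46 = 0.8519·0.50/(1 + (0.8519 − 1)·0.50) = 0.4600
Then solve for n' with r_old = 0.4600, r_target = 0.61: n' = 0.61(1 − 0.4600)/[0.4600(1 − 0.61)] = 1.8361
Items = 1.8361 × 46 ≈ 84.46 → 85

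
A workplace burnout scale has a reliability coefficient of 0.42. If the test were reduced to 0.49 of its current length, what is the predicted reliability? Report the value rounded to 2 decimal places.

0.26

Spearman-Brown: r_new = n·r / (1 + (n − 1)·r)
r_new = (0.49 × 0.42) / (1 + (0.49 − 1) × 0.42)
     = 0.2058 / 0.7858 = 0.2619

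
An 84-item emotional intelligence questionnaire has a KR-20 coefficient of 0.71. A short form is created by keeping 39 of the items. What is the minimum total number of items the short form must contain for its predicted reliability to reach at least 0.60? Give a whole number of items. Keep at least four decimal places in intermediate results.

Short-form reliability: n = 39/84 = 0.4643; r_39 = n·r/(1+(n−1)r) ≈ 0.5320
Then solve for n' with r_old = 0.5320, r_target = 0.60: n' = 0.60(1 − 0.5320)/[0.5320(1 − 0.60)] = 1.3195
Total items = 1.3195 × 39 = 51.46, rounded up to 52.

52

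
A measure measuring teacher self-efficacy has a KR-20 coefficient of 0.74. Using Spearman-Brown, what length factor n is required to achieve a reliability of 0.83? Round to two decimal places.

1.72

n = 0.83(1 − 0.74) / [0.74(1 − 0.83)]
n = 0.2158 / 0.1258 ≈ 1.7154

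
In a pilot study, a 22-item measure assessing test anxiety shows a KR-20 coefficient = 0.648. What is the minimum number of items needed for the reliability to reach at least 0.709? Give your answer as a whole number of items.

Invert Spearman-Brown to solve for n:
n = r_target (1 − r_old) / [ r_old (1 − r_target) ]
n = [0.709 × 0.352] / [0.648 × 0.291]
  = 0.249568 / 0.188568 = 1.3235
So the test needs 1.3235 × 22 ≈ 29.12 items; rounding up, 30.

30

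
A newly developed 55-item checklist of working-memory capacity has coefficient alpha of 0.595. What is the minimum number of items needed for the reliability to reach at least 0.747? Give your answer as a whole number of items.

111

n = [0.747 × 0.405] / [0.595 × 0.253]
n = 0.302535 / 0.150535 ≈ 2.0097
So the test needs 2.0097 × 55 ≈ 110.53 items; rounding up, 111.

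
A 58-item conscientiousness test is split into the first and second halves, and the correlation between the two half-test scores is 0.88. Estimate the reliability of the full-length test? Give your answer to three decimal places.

0.936

Each half is half the length of the full test, so the full test is n = 2 times a half.
r_full = 2(0.88) / (1 + 0.88)
r_full = 1.7600 / 1.8800 ≈ 0.9362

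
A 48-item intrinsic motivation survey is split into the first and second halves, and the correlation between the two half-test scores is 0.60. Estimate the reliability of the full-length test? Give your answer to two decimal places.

r_full = 2r_hh / (1 + r_hh) = 2 × 0.60 / (1 + 0.60)
       = 1.2000 / 1.6000 = 0.7500

0.75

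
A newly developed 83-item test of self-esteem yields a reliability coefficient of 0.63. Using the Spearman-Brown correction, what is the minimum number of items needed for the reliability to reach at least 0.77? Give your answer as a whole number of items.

164

n = [0.77 × 0.37] / [0.63 × 0.23]
n = 0.2849 / 0.1449 ≈ 1.9662
Items needed = n × 83 = 1.9662 × 83 ≈ 163.19 → round up to 164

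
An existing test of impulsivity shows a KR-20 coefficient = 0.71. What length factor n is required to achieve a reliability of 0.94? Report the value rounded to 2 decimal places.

n = 0.94 × (1 − 0.71) / [ 0.71 × (1 − 0.94) ]
  = 0.2726 / 0.0426 = 6.3991

6.40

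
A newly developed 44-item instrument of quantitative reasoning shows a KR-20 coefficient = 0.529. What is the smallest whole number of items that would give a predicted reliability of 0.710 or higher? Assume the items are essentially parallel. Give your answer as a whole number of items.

96

n = 0.710(1 − 0.529) / [0.529(1 − 0.710)]
  = 0.334410 / 0.153410 = 2.1798
So the test needs 2.1798 × 44 ≈ 95.91 items; rounding up, 96.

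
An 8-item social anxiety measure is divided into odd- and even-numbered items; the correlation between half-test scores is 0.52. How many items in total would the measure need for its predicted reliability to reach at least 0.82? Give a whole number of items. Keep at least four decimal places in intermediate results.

Corrected full-test reliability: r_full = 2 × 0.52 / (1 + 0.52) ≈ 0.6842
Solve Spearman-Brown for n: n = 0.82(1 − 0.6842) / [0.6842(1 − 0.82)] = 2.1027
Required items = 2.1027 × 8 = 16.82, so 17 items.

17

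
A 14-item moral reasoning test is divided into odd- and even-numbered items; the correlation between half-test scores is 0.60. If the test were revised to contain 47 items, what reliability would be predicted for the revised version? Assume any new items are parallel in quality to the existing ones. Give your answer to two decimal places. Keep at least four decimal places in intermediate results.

First correct the split-half correlation to full-test reliability: r_full = 2 × 0.60 / (1 + 0.60) ≈ 0.7500
Length factor from 14 to 47 items: n = 47/14 = 3.3571
r_new = n·r_full / (1 + (n − 1)·r_full) = 2.5178 / 2.7678 ≈ 0.9097

0.91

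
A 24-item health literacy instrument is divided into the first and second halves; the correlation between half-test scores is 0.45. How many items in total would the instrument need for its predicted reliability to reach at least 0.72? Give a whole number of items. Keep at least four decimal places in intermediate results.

r_full = 2(0.45)/(1 + 0.45) = 0.6207
n = r_tgt(1 − r_full) / [r_full(1 − r_tgt)] = 0.72 × 0.3793 / (0.6207 × 0.28) ≈ 1.5714
Required items = 1.5714 × 24 = 37.71, so 38 items.

38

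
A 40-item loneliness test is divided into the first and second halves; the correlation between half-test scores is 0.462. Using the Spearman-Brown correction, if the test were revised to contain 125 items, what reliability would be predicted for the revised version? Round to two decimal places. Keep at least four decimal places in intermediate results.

Full-test reliability from the split-half r: r_full = 2(0.462)/(1 + 0.462) = 0.6320
Length factor from 40 to 125 items: n = 125/40 = 3.1250
r_new = n·r_full / (1 + (n − 1)·r_full) = 1.9750 / 2.3430 ≈ 0.8429

0.84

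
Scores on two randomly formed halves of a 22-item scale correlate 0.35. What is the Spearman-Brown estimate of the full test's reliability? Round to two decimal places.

0.52

Each half is half the length of the full test, so the full test is n = 2 times a half.
r_full = 2(0.35) / (1 + 0.35)
       = 0.7000 / 1.3500 = 0.5185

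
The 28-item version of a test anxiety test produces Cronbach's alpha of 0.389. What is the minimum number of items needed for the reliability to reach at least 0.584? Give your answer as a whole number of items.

n = 0.584(1 − 0.389) / [0.389(1 − 0.584)]
  = 0.356824 / 0.161824 = 2.2050
2.2050 × 28 = 61.74 → 62 items

62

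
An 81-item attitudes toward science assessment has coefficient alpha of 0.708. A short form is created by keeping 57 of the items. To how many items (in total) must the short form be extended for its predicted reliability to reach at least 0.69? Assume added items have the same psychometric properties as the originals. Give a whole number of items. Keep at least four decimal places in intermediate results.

First, r for the 57-item form: n = 57/81 = 0.7037, so r_57 = 0.7037·0.708/(1 + (0.7037 − 1)·0.708) = 0.6305
Then solve for n' with r_old = 0.6305, r_target = 0.69: n' = 0.69(1 − 0.6305)/[0.6305(1 − 0.69)] = 1.3044
Total items = 1.3044 × 57 = 74.35, rounded up to 75.

75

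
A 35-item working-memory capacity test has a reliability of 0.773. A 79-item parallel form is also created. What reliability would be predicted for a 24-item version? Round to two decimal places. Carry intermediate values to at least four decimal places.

Only the ratio of lengths matters: n = 24/35 = 0.6857
r_{24} = n·r / (1 + (n − 1)·r) = 0.5300 / 0.7570 ≈ 0.7001

0.70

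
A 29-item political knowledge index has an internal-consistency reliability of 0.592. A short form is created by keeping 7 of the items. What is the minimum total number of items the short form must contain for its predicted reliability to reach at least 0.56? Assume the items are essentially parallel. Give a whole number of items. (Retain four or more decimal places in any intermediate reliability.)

Short-form reliability: n = 7/29 = 0.2414; r_7 = n·r/(1+(n−1)r) ≈ 0.2594
Length factor from the short form to reach 0.56: n' = 0.56(1 − 0.2594) / [0.2594(1 − 0.56)] ≈ 3.6337
Items = 3.6337 × 7 ≈ 25.44 → 26

26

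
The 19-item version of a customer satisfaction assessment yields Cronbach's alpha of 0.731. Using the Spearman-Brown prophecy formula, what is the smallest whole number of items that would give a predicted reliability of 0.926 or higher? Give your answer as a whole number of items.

Spearman-Brown solved for the length factor n:
n = r_target (1 − r_old) / [ r_old (1 − r_target) ]
n = 0.926 × (1 − 0.731) / [ 0.731 × (1 − 0.926) ]
n = 0.249094 / 0.054094 ≈ 4.6048
Items needed = n × 19 = 4.6048 × 19 ≈ 87.49 → round up to 88

88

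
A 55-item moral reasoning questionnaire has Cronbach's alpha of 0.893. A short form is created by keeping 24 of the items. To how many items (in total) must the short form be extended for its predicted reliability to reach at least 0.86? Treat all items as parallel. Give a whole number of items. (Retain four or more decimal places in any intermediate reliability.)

41

First, r for the 24-item form: n = 24/55 = 0.4364, so r_24 = 0.4364·0.893/(1 + (0.4364 − 1)·0.893) = 0.7846
Then solve for n' with r_old = 0.7846, r_target = 0.86: n' = 0.86(1 − 0.7846)/[0.7846(1 − 0.86)] = 1.6864
Items = 1.6864 × 24 ≈ 40.47 → 41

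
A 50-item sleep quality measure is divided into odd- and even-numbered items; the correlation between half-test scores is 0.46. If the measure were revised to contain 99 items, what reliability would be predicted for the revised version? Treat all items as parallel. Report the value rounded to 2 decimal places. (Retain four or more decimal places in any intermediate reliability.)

First correct the split-half correlation to full-test reliability: r_full = 2 × 0.46 / (1 + 0.46) ≈ 0.6301
Length factor from 50 to 99 items: n = 99/50 = 1.9800
r_new = n·r_full / (1 + (n − 1)·r_full) = 1.2476 / 1.6175 ≈ 0.7713

0.77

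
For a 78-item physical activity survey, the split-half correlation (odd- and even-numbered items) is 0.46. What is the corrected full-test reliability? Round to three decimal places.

0.630

The full test is twice the length of either half (n = 2).
r_full = 2r_hh / (1 + r_hh) = 2 × 0.46 / (1 + 0.46)
       = 0.9200 / 1.4600 = 0.6301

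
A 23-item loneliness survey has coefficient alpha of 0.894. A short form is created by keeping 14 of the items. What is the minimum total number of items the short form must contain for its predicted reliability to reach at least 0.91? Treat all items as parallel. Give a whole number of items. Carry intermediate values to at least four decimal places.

28

Short-form reliability: n = 14/23 = 0.6087; r_14 = n·r/(1+(n−1)r) ≈ 0.8370
Length factor from the short form to reach 0.91: n' = 0.91(1 − 0.8370) / [0.8370(1 − 0.91)] ≈ 1.9691
Total items = 1.9691 × 14 = 27.57, rounded up to 28.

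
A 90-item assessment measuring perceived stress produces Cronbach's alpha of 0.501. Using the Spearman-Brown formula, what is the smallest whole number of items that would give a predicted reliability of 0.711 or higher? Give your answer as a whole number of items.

Invert Spearman-Brown to solve for n:
n = r*(1 − r) / [ r (1 − r*) ]
n = 0.711(1 − 0.501) / [0.501(1 − 0.711)]
n = 0.354789 / 0.144789 ≈ 2.4504
So the test needs 2.4504 × 90 ≈ 220.54 items; rounding up, 221.

221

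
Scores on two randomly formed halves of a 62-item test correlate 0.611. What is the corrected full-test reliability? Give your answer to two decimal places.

The full test is twice the length of either half (n = 2).
r_full = 2(0.611) / (1 + 0.611)
r_full = 1.2220 / 1.6110 ≈ 0.7585

0.76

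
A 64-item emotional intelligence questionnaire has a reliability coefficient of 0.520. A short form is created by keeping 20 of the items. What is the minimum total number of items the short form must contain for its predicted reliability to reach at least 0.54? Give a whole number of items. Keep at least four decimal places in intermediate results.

First, r for the 20-item form: n = 20/64 = 0.3125, so r_20 = 0.3125·0.520/(1 + (0.3125 − 1)·0.520) = 0.2529
Length factor from the short form to reach 0.54: n' = 0.54(1 − 0.2529) / [0.2529(1 − 0.54)] ≈ 3.4679
Total items = 3.4679 × 20 = 69.36, rounded up to 70.

70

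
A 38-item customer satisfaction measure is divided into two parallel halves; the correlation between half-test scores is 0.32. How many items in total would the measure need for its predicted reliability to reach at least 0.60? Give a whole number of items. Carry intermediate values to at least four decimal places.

61

Corrected full-test reliability: r_full = 2 × 0.32 / (1 + 0.32) ≈ 0.4848
n = r_tgt(1 − r_full) / [r_full(1 − r_tgt)] = 0.60 × 0.5152 / (0.4848 × 0.40) ≈ 1.5941
Required items = 1.5941 × 38 = 60.58, so 61 items.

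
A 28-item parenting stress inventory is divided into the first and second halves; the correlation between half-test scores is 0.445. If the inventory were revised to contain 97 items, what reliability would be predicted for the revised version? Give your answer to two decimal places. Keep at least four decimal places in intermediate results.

0.85

First correct the split-half correlation to full-test reliability: r_full = 2 × 0.445 / (1 + 0.445) ≈ 0.6159
Length factor from 28 to 97 items: n = 97/28 = 3.4643
r_new = n·r_full / (1 + (n − 1)·r_full) = 2.1337 / 2.5178 ≈ 0.8474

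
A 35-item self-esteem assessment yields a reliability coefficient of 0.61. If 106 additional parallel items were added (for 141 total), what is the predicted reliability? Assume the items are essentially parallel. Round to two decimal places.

0.86

Length ratio n = 141/35 = 4.0286
r_new = 4.0286·0.61 / [1 + (4.0286 − 1)·0.61]
     = 2.4574 / 2.8474 = 0.8630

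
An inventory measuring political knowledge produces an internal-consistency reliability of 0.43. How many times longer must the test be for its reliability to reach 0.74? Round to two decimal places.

Rearranging the Spearman-Brown formula for n,
n = r_target (1 − r_old) / [ r_old (1 − r_target) ]
n = 0.74(1 − 0.43) / [0.43(1 − 0.74)]
n = 0.4218 / 0.1118 ≈ 3.7728

3.77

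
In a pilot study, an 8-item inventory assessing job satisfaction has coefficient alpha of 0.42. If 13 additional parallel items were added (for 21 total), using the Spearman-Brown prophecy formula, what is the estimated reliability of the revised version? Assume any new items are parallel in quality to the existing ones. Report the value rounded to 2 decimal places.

0.66

Length ratio n = 21/8 = 2.625
Apply the Spearman-Brown prophecy formula, r' = nr / [1 + (n − 1)r]:
r_new = 2.625·0.42 / [1 + (2.625 − 1)·0.42]
     = 1.1025 / 1.6825 = 0.6553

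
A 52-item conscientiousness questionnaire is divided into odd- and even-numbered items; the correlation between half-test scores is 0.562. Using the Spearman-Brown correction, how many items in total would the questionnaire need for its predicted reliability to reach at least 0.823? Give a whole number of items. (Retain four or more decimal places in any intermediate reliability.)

Corrected full-test reliability: r_full = 2 × 0.562 / (1 + 0.562) ≈ 0.7196
n = r_tgt(1 − r_full) / [r_full(1 − r_tgt)] = 0.823 × 0.2804 / (0.7196 × 0.177) ≈ 1.8118
Required items = 1.8118 × 52 = 94.21, so 95 items.

95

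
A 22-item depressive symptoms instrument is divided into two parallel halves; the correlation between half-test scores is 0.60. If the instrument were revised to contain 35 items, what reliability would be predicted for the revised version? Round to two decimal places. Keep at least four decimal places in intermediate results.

First correct the split-half correlation to full-test reliability: r_full = 2 × 0.60 / (1 + 0.60) ≈ 0.7500
Then adjust to 35 items: n = 35/22 = 1.5909
r_new = n·r_full / (1 + (n − 1)·r_full) = 1.1932 / 1.4432 ≈ 0.8268

0.83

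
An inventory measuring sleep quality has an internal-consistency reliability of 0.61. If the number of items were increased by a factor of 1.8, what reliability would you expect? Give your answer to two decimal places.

r_new = (1.8 × 0.61) / (1 + (1.8 − 1) × 0.61)
     = 1.0980 / 1.4880 = 0.7379

0.74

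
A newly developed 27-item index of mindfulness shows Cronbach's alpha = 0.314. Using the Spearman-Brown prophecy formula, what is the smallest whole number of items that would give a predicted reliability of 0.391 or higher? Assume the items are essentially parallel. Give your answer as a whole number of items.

Spearman-Brown solved for the length factor n:
n = r_target (1 − r_old) / [ r_old (1 − r_target) ]
n = 0.391 × (1 − 0.314) / [ 0.314 × (1 − 0.391) ]
  = 0.268226 / 0.191226 = 1.4027
So the test needs 1.4027 × 27 ≈ 37.87 items; rounding up, 38.

38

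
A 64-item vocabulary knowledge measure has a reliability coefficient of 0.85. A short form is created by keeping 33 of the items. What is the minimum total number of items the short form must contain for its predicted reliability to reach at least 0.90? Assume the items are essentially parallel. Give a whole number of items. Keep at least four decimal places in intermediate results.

102

First, r for the 33-item form: n = 33/64 = 0.5156, so r_33 = 0.5156·0.85/(1 + (0.5156 − 1)·0.85) = 0.7450
Then solve for n' with r_old = 0.7450, r_target = 0.90: n' = 0.90(1 − 0.7450)/[0.7450(1 − 0.90)] = 3.0805
Total items = 3.0805 × 33 = 101.66, rounded up to 102.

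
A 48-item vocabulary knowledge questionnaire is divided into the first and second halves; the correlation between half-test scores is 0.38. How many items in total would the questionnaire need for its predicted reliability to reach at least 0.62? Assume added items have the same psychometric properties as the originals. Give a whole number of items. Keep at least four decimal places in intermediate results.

64

Corrected full-test reliability: r_full = 2 × 0.38 / (1 + 0.38) ≈ 0.5507
Solve Spearman-Brown for n: n = 0.62(1 − 0.5507) / [0.5507(1 − 0.62)] = 1.3312
Required items = 1.3312 × 48 = 63.90, so 64 items.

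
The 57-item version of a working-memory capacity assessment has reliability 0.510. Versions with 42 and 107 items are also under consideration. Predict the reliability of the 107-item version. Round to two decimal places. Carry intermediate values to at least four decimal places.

0.66

The 42-item form is not needed; work directly from the 57-item form with n = 107/57 = 1.8772.
r_{107} = n·r / (1 + (n − 1)·r) = 0.9574 / 1.4474 ≈ 0.6615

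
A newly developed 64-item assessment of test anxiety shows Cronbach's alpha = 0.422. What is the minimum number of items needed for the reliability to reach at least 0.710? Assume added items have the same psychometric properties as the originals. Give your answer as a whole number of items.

n = [0.710 × 0.578] / [0.422 × 0.290]
  = 0.410380 / 0.122380 = 3.3533
So the test needs 3.3533 × 64 ≈ 214.61 items; rounding up, 215.

215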